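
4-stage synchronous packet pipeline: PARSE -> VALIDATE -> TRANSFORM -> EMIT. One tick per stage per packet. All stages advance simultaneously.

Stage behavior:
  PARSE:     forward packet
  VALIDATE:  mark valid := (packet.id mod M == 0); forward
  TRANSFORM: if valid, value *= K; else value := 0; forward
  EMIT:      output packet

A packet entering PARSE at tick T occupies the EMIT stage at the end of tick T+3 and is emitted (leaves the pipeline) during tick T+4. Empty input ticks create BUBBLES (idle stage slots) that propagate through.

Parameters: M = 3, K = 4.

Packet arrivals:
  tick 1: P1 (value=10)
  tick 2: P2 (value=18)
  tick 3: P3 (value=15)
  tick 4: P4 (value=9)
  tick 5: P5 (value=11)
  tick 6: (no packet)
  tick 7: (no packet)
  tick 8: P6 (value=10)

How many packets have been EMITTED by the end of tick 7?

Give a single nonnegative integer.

Answer: 3

Derivation:
Tick 1: [PARSE:P1(v=10,ok=F), VALIDATE:-, TRANSFORM:-, EMIT:-] out:-; in:P1
Tick 2: [PARSE:P2(v=18,ok=F), VALIDATE:P1(v=10,ok=F), TRANSFORM:-, EMIT:-] out:-; in:P2
Tick 3: [PARSE:P3(v=15,ok=F), VALIDATE:P2(v=18,ok=F), TRANSFORM:P1(v=0,ok=F), EMIT:-] out:-; in:P3
Tick 4: [PARSE:P4(v=9,ok=F), VALIDATE:P3(v=15,ok=T), TRANSFORM:P2(v=0,ok=F), EMIT:P1(v=0,ok=F)] out:-; in:P4
Tick 5: [PARSE:P5(v=11,ok=F), VALIDATE:P4(v=9,ok=F), TRANSFORM:P3(v=60,ok=T), EMIT:P2(v=0,ok=F)] out:P1(v=0); in:P5
Tick 6: [PARSE:-, VALIDATE:P5(v=11,ok=F), TRANSFORM:P4(v=0,ok=F), EMIT:P3(v=60,ok=T)] out:P2(v=0); in:-
Tick 7: [PARSE:-, VALIDATE:-, TRANSFORM:P5(v=0,ok=F), EMIT:P4(v=0,ok=F)] out:P3(v=60); in:-
Emitted by tick 7: ['P1', 'P2', 'P3']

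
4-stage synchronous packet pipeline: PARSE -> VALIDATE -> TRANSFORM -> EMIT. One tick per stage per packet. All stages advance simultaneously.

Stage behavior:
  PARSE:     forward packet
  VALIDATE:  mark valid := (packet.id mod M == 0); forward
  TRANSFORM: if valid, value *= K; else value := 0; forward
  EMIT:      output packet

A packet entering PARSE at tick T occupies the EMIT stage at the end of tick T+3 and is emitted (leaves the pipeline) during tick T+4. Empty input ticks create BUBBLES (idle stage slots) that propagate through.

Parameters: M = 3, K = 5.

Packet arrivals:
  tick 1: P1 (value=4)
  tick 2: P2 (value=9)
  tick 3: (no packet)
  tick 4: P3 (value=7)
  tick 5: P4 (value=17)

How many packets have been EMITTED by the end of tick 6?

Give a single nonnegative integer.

Tick 1: [PARSE:P1(v=4,ok=F), VALIDATE:-, TRANSFORM:-, EMIT:-] out:-; in:P1
Tick 2: [PARSE:P2(v=9,ok=F), VALIDATE:P1(v=4,ok=F), TRANSFORM:-, EMIT:-] out:-; in:P2
Tick 3: [PARSE:-, VALIDATE:P2(v=9,ok=F), TRANSFORM:P1(v=0,ok=F), EMIT:-] out:-; in:-
Tick 4: [PARSE:P3(v=7,ok=F), VALIDATE:-, TRANSFORM:P2(v=0,ok=F), EMIT:P1(v=0,ok=F)] out:-; in:P3
Tick 5: [PARSE:P4(v=17,ok=F), VALIDATE:P3(v=7,ok=T), TRANSFORM:-, EMIT:P2(v=0,ok=F)] out:P1(v=0); in:P4
Tick 6: [PARSE:-, VALIDATE:P4(v=17,ok=F), TRANSFORM:P3(v=35,ok=T), EMIT:-] out:P2(v=0); in:-
Emitted by tick 6: ['P1', 'P2']

Answer: 2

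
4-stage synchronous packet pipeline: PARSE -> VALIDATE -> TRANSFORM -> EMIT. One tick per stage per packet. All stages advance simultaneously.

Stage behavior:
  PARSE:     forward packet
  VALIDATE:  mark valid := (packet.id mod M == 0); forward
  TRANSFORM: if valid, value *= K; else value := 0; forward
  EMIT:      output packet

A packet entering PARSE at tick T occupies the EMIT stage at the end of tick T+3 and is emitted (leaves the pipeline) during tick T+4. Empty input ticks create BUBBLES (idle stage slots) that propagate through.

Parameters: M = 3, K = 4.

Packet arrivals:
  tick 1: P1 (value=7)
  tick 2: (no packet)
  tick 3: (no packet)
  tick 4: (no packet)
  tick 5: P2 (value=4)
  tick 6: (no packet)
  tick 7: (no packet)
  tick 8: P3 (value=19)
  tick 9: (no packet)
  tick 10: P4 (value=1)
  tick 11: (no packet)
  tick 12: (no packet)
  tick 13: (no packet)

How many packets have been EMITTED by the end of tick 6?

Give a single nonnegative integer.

Answer: 1

Derivation:
Tick 1: [PARSE:P1(v=7,ok=F), VALIDATE:-, TRANSFORM:-, EMIT:-] out:-; in:P1
Tick 2: [PARSE:-, VALIDATE:P1(v=7,ok=F), TRANSFORM:-, EMIT:-] out:-; in:-
Tick 3: [PARSE:-, VALIDATE:-, TRANSFORM:P1(v=0,ok=F), EMIT:-] out:-; in:-
Tick 4: [PARSE:-, VALIDATE:-, TRANSFORM:-, EMIT:P1(v=0,ok=F)] out:-; in:-
Tick 5: [PARSE:P2(v=4,ok=F), VALIDATE:-, TRANSFORM:-, EMIT:-] out:P1(v=0); in:P2
Tick 6: [PARSE:-, VALIDATE:P2(v=4,ok=F), TRANSFORM:-, EMIT:-] out:-; in:-
Emitted by tick 6: ['P1']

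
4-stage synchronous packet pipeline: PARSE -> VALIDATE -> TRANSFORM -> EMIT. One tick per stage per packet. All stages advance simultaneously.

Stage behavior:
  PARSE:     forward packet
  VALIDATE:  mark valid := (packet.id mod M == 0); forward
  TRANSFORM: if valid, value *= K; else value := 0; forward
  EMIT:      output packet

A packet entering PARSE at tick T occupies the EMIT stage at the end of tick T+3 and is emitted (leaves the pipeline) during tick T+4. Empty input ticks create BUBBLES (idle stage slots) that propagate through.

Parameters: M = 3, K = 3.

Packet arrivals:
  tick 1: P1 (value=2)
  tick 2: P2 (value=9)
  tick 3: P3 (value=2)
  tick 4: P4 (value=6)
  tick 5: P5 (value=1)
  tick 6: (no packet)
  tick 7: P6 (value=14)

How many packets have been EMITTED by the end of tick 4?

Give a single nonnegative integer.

Answer: 0

Derivation:
Tick 1: [PARSE:P1(v=2,ok=F), VALIDATE:-, TRANSFORM:-, EMIT:-] out:-; in:P1
Tick 2: [PARSE:P2(v=9,ok=F), VALIDATE:P1(v=2,ok=F), TRANSFORM:-, EMIT:-] out:-; in:P2
Tick 3: [PARSE:P3(v=2,ok=F), VALIDATE:P2(v=9,ok=F), TRANSFORM:P1(v=0,ok=F), EMIT:-] out:-; in:P3
Tick 4: [PARSE:P4(v=6,ok=F), VALIDATE:P3(v=2,ok=T), TRANSFORM:P2(v=0,ok=F), EMIT:P1(v=0,ok=F)] out:-; in:P4
Emitted by tick 4: []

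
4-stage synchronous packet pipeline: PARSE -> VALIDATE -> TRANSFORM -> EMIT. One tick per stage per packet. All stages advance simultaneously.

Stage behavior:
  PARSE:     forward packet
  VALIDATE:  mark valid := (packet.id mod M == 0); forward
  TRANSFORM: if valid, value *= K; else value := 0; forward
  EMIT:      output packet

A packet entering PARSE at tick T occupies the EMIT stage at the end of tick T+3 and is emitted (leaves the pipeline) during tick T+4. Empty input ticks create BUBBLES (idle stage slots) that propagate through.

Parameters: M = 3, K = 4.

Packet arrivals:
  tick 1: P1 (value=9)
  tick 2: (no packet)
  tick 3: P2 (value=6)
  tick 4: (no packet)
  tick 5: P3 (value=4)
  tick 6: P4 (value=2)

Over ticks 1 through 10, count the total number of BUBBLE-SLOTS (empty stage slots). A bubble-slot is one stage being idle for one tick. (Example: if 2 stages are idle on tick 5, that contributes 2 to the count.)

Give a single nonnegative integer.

Tick 1: [PARSE:P1(v=9,ok=F), VALIDATE:-, TRANSFORM:-, EMIT:-] out:-; bubbles=3
Tick 2: [PARSE:-, VALIDATE:P1(v=9,ok=F), TRANSFORM:-, EMIT:-] out:-; bubbles=3
Tick 3: [PARSE:P2(v=6,ok=F), VALIDATE:-, TRANSFORM:P1(v=0,ok=F), EMIT:-] out:-; bubbles=2
Tick 4: [PARSE:-, VALIDATE:P2(v=6,ok=F), TRANSFORM:-, EMIT:P1(v=0,ok=F)] out:-; bubbles=2
Tick 5: [PARSE:P3(v=4,ok=F), VALIDATE:-, TRANSFORM:P2(v=0,ok=F), EMIT:-] out:P1(v=0); bubbles=2
Tick 6: [PARSE:P4(v=2,ok=F), VALIDATE:P3(v=4,ok=T), TRANSFORM:-, EMIT:P2(v=0,ok=F)] out:-; bubbles=1
Tick 7: [PARSE:-, VALIDATE:P4(v=2,ok=F), TRANSFORM:P3(v=16,ok=T), EMIT:-] out:P2(v=0); bubbles=2
Tick 8: [PARSE:-, VALIDATE:-, TRANSFORM:P4(v=0,ok=F), EMIT:P3(v=16,ok=T)] out:-; bubbles=2
Tick 9: [PARSE:-, VALIDATE:-, TRANSFORM:-, EMIT:P4(v=0,ok=F)] out:P3(v=16); bubbles=3
Tick 10: [PARSE:-, VALIDATE:-, TRANSFORM:-, EMIT:-] out:P4(v=0); bubbles=4
Total bubble-slots: 24

Answer: 24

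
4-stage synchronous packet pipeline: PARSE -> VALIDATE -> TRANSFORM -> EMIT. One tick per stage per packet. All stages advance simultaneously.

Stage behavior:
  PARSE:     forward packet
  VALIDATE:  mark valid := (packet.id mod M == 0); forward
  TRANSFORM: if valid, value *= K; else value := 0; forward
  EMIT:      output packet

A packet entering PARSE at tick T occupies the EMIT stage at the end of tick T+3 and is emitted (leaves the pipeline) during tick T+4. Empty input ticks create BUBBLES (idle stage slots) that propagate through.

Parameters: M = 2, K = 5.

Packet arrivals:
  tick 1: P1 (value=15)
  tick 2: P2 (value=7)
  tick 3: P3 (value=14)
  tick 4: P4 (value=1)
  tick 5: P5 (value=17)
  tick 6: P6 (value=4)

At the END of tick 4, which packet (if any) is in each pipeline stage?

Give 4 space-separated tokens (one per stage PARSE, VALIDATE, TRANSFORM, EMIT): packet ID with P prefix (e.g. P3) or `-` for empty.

Tick 1: [PARSE:P1(v=15,ok=F), VALIDATE:-, TRANSFORM:-, EMIT:-] out:-; in:P1
Tick 2: [PARSE:P2(v=7,ok=F), VALIDATE:P1(v=15,ok=F), TRANSFORM:-, EMIT:-] out:-; in:P2
Tick 3: [PARSE:P3(v=14,ok=F), VALIDATE:P2(v=7,ok=T), TRANSFORM:P1(v=0,ok=F), EMIT:-] out:-; in:P3
Tick 4: [PARSE:P4(v=1,ok=F), VALIDATE:P3(v=14,ok=F), TRANSFORM:P2(v=35,ok=T), EMIT:P1(v=0,ok=F)] out:-; in:P4
At end of tick 4: ['P4', 'P3', 'P2', 'P1']

Answer: P4 P3 P2 P1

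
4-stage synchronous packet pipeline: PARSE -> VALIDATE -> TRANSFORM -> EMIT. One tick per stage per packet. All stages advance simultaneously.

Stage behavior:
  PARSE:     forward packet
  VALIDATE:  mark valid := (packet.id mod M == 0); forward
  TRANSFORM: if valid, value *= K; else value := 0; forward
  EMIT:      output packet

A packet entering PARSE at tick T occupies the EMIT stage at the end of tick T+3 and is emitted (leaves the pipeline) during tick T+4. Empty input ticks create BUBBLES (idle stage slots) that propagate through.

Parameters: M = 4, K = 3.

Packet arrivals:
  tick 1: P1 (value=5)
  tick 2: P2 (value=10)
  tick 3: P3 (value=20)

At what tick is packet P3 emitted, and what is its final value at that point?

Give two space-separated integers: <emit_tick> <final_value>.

Tick 1: [PARSE:P1(v=5,ok=F), VALIDATE:-, TRANSFORM:-, EMIT:-] out:-; in:P1
Tick 2: [PARSE:P2(v=10,ok=F), VALIDATE:P1(v=5,ok=F), TRANSFORM:-, EMIT:-] out:-; in:P2
Tick 3: [PARSE:P3(v=20,ok=F), VALIDATE:P2(v=10,ok=F), TRANSFORM:P1(v=0,ok=F), EMIT:-] out:-; in:P3
Tick 4: [PARSE:-, VALIDATE:P3(v=20,ok=F), TRANSFORM:P2(v=0,ok=F), EMIT:P1(v=0,ok=F)] out:-; in:-
Tick 5: [PARSE:-, VALIDATE:-, TRANSFORM:P3(v=0,ok=F), EMIT:P2(v=0,ok=F)] out:P1(v=0); in:-
Tick 6: [PARSE:-, VALIDATE:-, TRANSFORM:-, EMIT:P3(v=0,ok=F)] out:P2(v=0); in:-
Tick 7: [PARSE:-, VALIDATE:-, TRANSFORM:-, EMIT:-] out:P3(v=0); in:-
P3: arrives tick 3, valid=False (id=3, id%4=3), emit tick 7, final value 0

Answer: 7 0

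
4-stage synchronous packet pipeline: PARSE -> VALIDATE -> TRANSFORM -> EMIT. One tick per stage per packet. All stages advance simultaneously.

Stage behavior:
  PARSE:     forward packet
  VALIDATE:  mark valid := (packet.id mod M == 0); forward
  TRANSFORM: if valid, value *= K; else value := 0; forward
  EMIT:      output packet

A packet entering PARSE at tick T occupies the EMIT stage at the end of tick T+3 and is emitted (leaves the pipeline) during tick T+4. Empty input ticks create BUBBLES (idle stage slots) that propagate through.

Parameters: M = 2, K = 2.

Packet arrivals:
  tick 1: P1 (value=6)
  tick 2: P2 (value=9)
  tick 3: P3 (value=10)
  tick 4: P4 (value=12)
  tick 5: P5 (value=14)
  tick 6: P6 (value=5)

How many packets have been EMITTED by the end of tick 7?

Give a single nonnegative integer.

Answer: 3

Derivation:
Tick 1: [PARSE:P1(v=6,ok=F), VALIDATE:-, TRANSFORM:-, EMIT:-] out:-; in:P1
Tick 2: [PARSE:P2(v=9,ok=F), VALIDATE:P1(v=6,ok=F), TRANSFORM:-, EMIT:-] out:-; in:P2
Tick 3: [PARSE:P3(v=10,ok=F), VALIDATE:P2(v=9,ok=T), TRANSFORM:P1(v=0,ok=F), EMIT:-] out:-; in:P3
Tick 4: [PARSE:P4(v=12,ok=F), VALIDATE:P3(v=10,ok=F), TRANSFORM:P2(v=18,ok=T), EMIT:P1(v=0,ok=F)] out:-; in:P4
Tick 5: [PARSE:P5(v=14,ok=F), VALIDATE:P4(v=12,ok=T), TRANSFORM:P3(v=0,ok=F), EMIT:P2(v=18,ok=T)] out:P1(v=0); in:P5
Tick 6: [PARSE:P6(v=5,ok=F), VALIDATE:P5(v=14,ok=F), TRANSFORM:P4(v=24,ok=T), EMIT:P3(v=0,ok=F)] out:P2(v=18); in:P6
Tick 7: [PARSE:-, VALIDATE:P6(v=5,ok=T), TRANSFORM:P5(v=0,ok=F), EMIT:P4(v=24,ok=T)] out:P3(v=0); in:-
Emitted by tick 7: ['P1', 'P2', 'P3']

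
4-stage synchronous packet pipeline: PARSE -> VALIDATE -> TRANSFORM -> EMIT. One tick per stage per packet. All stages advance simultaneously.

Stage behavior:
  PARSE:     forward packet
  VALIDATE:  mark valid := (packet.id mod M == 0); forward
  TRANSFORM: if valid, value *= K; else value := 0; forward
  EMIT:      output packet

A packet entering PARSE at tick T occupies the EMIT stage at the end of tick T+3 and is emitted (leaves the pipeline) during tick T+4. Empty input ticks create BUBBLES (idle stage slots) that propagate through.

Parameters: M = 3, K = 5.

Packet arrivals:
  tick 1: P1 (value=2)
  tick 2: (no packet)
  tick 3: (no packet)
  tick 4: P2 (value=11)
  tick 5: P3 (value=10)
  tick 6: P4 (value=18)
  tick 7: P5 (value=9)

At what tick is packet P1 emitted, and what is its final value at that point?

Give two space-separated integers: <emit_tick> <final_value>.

Tick 1: [PARSE:P1(v=2,ok=F), VALIDATE:-, TRANSFORM:-, EMIT:-] out:-; in:P1
Tick 2: [PARSE:-, VALIDATE:P1(v=2,ok=F), TRANSFORM:-, EMIT:-] out:-; in:-
Tick 3: [PARSE:-, VALIDATE:-, TRANSFORM:P1(v=0,ok=F), EMIT:-] out:-; in:-
Tick 4: [PARSE:P2(v=11,ok=F), VALIDATE:-, TRANSFORM:-, EMIT:P1(v=0,ok=F)] out:-; in:P2
Tick 5: [PARSE:P3(v=10,ok=F), VALIDATE:P2(v=11,ok=F), TRANSFORM:-, EMIT:-] out:P1(v=0); in:P3
Tick 6: [PARSE:P4(v=18,ok=F), VALIDATE:P3(v=10,ok=T), TRANSFORM:P2(v=0,ok=F), EMIT:-] out:-; in:P4
Tick 7: [PARSE:P5(v=9,ok=F), VALIDATE:P4(v=18,ok=F), TRANSFORM:P3(v=50,ok=T), EMIT:P2(v=0,ok=F)] out:-; in:P5
Tick 8: [PARSE:-, VALIDATE:P5(v=9,ok=F), TRANSFORM:P4(v=0,ok=F), EMIT:P3(v=50,ok=T)] out:P2(v=0); in:-
Tick 9: [PARSE:-, VALIDATE:-, TRANSFORM:P5(v=0,ok=F), EMIT:P4(v=0,ok=F)] out:P3(v=50); in:-
Tick 10: [PARSE:-, VALIDATE:-, TRANSFORM:-, EMIT:P5(v=0,ok=F)] out:P4(v=0); in:-
Tick 11: [PARSE:-, VALIDATE:-, TRANSFORM:-, EMIT:-] out:P5(v=0); in:-
P1: arrives tick 1, valid=False (id=1, id%3=1), emit tick 5, final value 0

Answer: 5 0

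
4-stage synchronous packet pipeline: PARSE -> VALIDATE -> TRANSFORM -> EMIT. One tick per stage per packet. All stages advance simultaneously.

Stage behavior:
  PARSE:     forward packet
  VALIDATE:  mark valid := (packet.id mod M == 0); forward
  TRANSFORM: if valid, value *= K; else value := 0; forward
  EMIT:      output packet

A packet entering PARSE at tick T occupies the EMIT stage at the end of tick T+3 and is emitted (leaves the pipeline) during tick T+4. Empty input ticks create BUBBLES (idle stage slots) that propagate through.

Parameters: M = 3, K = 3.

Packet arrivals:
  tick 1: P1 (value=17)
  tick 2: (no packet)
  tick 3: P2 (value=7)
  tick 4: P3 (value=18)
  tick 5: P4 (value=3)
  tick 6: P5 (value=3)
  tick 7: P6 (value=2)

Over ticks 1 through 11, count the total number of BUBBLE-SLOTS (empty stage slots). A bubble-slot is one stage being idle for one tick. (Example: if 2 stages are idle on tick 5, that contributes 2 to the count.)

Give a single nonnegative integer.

Tick 1: [PARSE:P1(v=17,ok=F), VALIDATE:-, TRANSFORM:-, EMIT:-] out:-; bubbles=3
Tick 2: [PARSE:-, VALIDATE:P1(v=17,ok=F), TRANSFORM:-, EMIT:-] out:-; bubbles=3
Tick 3: [PARSE:P2(v=7,ok=F), VALIDATE:-, TRANSFORM:P1(v=0,ok=F), EMIT:-] out:-; bubbles=2
Tick 4: [PARSE:P3(v=18,ok=F), VALIDATE:P2(v=7,ok=F), TRANSFORM:-, EMIT:P1(v=0,ok=F)] out:-; bubbles=1
Tick 5: [PARSE:P4(v=3,ok=F), VALIDATE:P3(v=18,ok=T), TRANSFORM:P2(v=0,ok=F), EMIT:-] out:P1(v=0); bubbles=1
Tick 6: [PARSE:P5(v=3,ok=F), VALIDATE:P4(v=3,ok=F), TRANSFORM:P3(v=54,ok=T), EMIT:P2(v=0,ok=F)] out:-; bubbles=0
Tick 7: [PARSE:P6(v=2,ok=F), VALIDATE:P5(v=3,ok=F), TRANSFORM:P4(v=0,ok=F), EMIT:P3(v=54,ok=T)] out:P2(v=0); bubbles=0
Tick 8: [PARSE:-, VALIDATE:P6(v=2,ok=T), TRANSFORM:P5(v=0,ok=F), EMIT:P4(v=0,ok=F)] out:P3(v=54); bubbles=1
Tick 9: [PARSE:-, VALIDATE:-, TRANSFORM:P6(v=6,ok=T), EMIT:P5(v=0,ok=F)] out:P4(v=0); bubbles=2
Tick 10: [PARSE:-, VALIDATE:-, TRANSFORM:-, EMIT:P6(v=6,ok=T)] out:P5(v=0); bubbles=3
Tick 11: [PARSE:-, VALIDATE:-, TRANSFORM:-, EMIT:-] out:P6(v=6); bubbles=4
Total bubble-slots: 20

Answer: 20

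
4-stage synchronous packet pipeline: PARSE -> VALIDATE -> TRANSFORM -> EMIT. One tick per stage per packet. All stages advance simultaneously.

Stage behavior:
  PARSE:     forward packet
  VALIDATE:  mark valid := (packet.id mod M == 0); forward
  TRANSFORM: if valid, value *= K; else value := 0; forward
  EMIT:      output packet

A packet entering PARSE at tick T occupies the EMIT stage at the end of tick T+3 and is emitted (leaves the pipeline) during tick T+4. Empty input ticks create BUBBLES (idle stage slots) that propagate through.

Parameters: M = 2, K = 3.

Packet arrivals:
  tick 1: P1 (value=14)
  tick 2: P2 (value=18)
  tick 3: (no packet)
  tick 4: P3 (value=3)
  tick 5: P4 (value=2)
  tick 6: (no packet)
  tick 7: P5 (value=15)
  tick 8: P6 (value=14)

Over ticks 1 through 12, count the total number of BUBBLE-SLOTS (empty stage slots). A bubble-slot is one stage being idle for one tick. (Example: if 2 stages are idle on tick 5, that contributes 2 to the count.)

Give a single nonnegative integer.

Answer: 24

Derivation:
Tick 1: [PARSE:P1(v=14,ok=F), VALIDATE:-, TRANSFORM:-, EMIT:-] out:-; bubbles=3
Tick 2: [PARSE:P2(v=18,ok=F), VALIDATE:P1(v=14,ok=F), TRANSFORM:-, EMIT:-] out:-; bubbles=2
Tick 3: [PARSE:-, VALIDATE:P2(v=18,ok=T), TRANSFORM:P1(v=0,ok=F), EMIT:-] out:-; bubbles=2
Tick 4: [PARSE:P3(v=3,ok=F), VALIDATE:-, TRANSFORM:P2(v=54,ok=T), EMIT:P1(v=0,ok=F)] out:-; bubbles=1
Tick 5: [PARSE:P4(v=2,ok=F), VALIDATE:P3(v=3,ok=F), TRANSFORM:-, EMIT:P2(v=54,ok=T)] out:P1(v=0); bubbles=1
Tick 6: [PARSE:-, VALIDATE:P4(v=2,ok=T), TRANSFORM:P3(v=0,ok=F), EMIT:-] out:P2(v=54); bubbles=2
Tick 7: [PARSE:P5(v=15,ok=F), VALIDATE:-, TRANSFORM:P4(v=6,ok=T), EMIT:P3(v=0,ok=F)] out:-; bubbles=1
Tick 8: [PARSE:P6(v=14,ok=F), VALIDATE:P5(v=15,ok=F), TRANSFORM:-, EMIT:P4(v=6,ok=T)] out:P3(v=0); bubbles=1
Tick 9: [PARSE:-, VALIDATE:P6(v=14,ok=T), TRANSFORM:P5(v=0,ok=F), EMIT:-] out:P4(v=6); bubbles=2
Tick 10: [PARSE:-, VALIDATE:-, TRANSFORM:P6(v=42,ok=T), EMIT:P5(v=0,ok=F)] out:-; bubbles=2
Tick 11: [PARSE:-, VALIDATE:-, TRANSFORM:-, EMIT:P6(v=42,ok=T)] out:P5(v=0); bubbles=3
Tick 12: [PARSE:-, VALIDATE:-, TRANSFORM:-, EMIT:-] out:P6(v=42); bubbles=4
Total bubble-slots: 24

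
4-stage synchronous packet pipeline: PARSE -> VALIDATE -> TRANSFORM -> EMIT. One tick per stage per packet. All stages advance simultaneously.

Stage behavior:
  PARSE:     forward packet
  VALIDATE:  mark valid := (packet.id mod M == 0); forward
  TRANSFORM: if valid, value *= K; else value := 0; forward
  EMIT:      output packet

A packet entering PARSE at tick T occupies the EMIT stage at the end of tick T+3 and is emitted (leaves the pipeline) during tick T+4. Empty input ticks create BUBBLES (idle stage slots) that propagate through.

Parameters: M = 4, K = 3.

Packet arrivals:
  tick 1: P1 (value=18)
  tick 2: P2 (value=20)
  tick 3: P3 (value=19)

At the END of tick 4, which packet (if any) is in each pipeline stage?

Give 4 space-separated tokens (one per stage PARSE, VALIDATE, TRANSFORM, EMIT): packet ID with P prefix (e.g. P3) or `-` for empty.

Tick 1: [PARSE:P1(v=18,ok=F), VALIDATE:-, TRANSFORM:-, EMIT:-] out:-; in:P1
Tick 2: [PARSE:P2(v=20,ok=F), VALIDATE:P1(v=18,ok=F), TRANSFORM:-, EMIT:-] out:-; in:P2
Tick 3: [PARSE:P3(v=19,ok=F), VALIDATE:P2(v=20,ok=F), TRANSFORM:P1(v=0,ok=F), EMIT:-] out:-; in:P3
Tick 4: [PARSE:-, VALIDATE:P3(v=19,ok=F), TRANSFORM:P2(v=0,ok=F), EMIT:P1(v=0,ok=F)] out:-; in:-
At end of tick 4: ['-', 'P3', 'P2', 'P1']

Answer: - P3 P2 P1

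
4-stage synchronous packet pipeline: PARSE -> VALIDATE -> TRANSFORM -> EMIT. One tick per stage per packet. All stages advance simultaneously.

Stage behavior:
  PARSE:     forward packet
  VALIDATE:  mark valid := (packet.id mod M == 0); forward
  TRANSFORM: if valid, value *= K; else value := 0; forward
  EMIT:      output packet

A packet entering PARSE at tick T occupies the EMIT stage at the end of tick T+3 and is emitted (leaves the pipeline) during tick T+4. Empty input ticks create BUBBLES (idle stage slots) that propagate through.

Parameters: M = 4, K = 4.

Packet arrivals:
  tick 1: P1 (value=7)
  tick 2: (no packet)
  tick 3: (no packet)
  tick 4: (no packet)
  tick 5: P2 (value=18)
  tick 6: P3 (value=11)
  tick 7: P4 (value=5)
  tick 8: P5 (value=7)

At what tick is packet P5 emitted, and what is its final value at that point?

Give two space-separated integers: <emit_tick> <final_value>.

Tick 1: [PARSE:P1(v=7,ok=F), VALIDATE:-, TRANSFORM:-, EMIT:-] out:-; in:P1
Tick 2: [PARSE:-, VALIDATE:P1(v=7,ok=F), TRANSFORM:-, EMIT:-] out:-; in:-
Tick 3: [PARSE:-, VALIDATE:-, TRANSFORM:P1(v=0,ok=F), EMIT:-] out:-; in:-
Tick 4: [PARSE:-, VALIDATE:-, TRANSFORM:-, EMIT:P1(v=0,ok=F)] out:-; in:-
Tick 5: [PARSE:P2(v=18,ok=F), VALIDATE:-, TRANSFORM:-, EMIT:-] out:P1(v=0); in:P2
Tick 6: [PARSE:P3(v=11,ok=F), VALIDATE:P2(v=18,ok=F), TRANSFORM:-, EMIT:-] out:-; in:P3
Tick 7: [PARSE:P4(v=5,ok=F), VALIDATE:P3(v=11,ok=F), TRANSFORM:P2(v=0,ok=F), EMIT:-] out:-; in:P4
Tick 8: [PARSE:P5(v=7,ok=F), VALIDATE:P4(v=5,ok=T), TRANSFORM:P3(v=0,ok=F), EMIT:P2(v=0,ok=F)] out:-; in:P5
Tick 9: [PARSE:-, VALIDATE:P5(v=7,ok=F), TRANSFORM:P4(v=20,ok=T), EMIT:P3(v=0,ok=F)] out:P2(v=0); in:-
Tick 10: [PARSE:-, VALIDATE:-, TRANSFORM:P5(v=0,ok=F), EMIT:P4(v=20,ok=T)] out:P3(v=0); in:-
Tick 11: [PARSE:-, VALIDATE:-, TRANSFORM:-, EMIT:P5(v=0,ok=F)] out:P4(v=20); in:-
Tick 12: [PARSE:-, VALIDATE:-, TRANSFORM:-, EMIT:-] out:P5(v=0); in:-
P5: arrives tick 8, valid=False (id=5, id%4=1), emit tick 12, final value 0

Answer: 12 0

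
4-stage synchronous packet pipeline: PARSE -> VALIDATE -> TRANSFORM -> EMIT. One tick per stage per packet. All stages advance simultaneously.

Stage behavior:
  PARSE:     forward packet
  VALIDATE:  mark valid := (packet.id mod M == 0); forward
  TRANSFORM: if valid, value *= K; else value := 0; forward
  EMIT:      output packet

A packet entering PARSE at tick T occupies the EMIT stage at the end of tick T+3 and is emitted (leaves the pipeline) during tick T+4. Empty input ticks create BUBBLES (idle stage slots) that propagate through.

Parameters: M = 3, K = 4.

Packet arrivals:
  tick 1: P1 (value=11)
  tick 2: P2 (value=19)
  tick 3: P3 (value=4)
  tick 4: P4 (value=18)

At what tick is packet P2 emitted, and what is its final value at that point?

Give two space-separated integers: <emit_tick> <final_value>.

Tick 1: [PARSE:P1(v=11,ok=F), VALIDATE:-, TRANSFORM:-, EMIT:-] out:-; in:P1
Tick 2: [PARSE:P2(v=19,ok=F), VALIDATE:P1(v=11,ok=F), TRANSFORM:-, EMIT:-] out:-; in:P2
Tick 3: [PARSE:P3(v=4,ok=F), VALIDATE:P2(v=19,ok=F), TRANSFORM:P1(v=0,ok=F), EMIT:-] out:-; in:P3
Tick 4: [PARSE:P4(v=18,ok=F), VALIDATE:P3(v=4,ok=T), TRANSFORM:P2(v=0,ok=F), EMIT:P1(v=0,ok=F)] out:-; in:P4
Tick 5: [PARSE:-, VALIDATE:P4(v=18,ok=F), TRANSFORM:P3(v=16,ok=T), EMIT:P2(v=0,ok=F)] out:P1(v=0); in:-
Tick 6: [PARSE:-, VALIDATE:-, TRANSFORM:P4(v=0,ok=F), EMIT:P3(v=16,ok=T)] out:P2(v=0); in:-
Tick 7: [PARSE:-, VALIDATE:-, TRANSFORM:-, EMIT:P4(v=0,ok=F)] out:P3(v=16); in:-
Tick 8: [PARSE:-, VALIDATE:-, TRANSFORM:-, EMIT:-] out:P4(v=0); in:-
P2: arrives tick 2, valid=False (id=2, id%3=2), emit tick 6, final value 0

Answer: 6 0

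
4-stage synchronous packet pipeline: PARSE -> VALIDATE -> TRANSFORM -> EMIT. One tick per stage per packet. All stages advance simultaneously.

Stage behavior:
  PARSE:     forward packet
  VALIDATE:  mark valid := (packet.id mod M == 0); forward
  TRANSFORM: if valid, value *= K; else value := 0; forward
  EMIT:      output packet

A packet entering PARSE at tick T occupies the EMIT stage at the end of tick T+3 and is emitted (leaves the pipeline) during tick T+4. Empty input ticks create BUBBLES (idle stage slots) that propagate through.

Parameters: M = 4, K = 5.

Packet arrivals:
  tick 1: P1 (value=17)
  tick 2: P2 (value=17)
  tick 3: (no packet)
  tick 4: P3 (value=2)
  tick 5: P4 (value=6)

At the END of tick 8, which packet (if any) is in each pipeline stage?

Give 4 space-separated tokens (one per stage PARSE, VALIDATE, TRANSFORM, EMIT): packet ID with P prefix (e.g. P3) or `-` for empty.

Answer: - - - P4

Derivation:
Tick 1: [PARSE:P1(v=17,ok=F), VALIDATE:-, TRANSFORM:-, EMIT:-] out:-; in:P1
Tick 2: [PARSE:P2(v=17,ok=F), VALIDATE:P1(v=17,ok=F), TRANSFORM:-, EMIT:-] out:-; in:P2
Tick 3: [PARSE:-, VALIDATE:P2(v=17,ok=F), TRANSFORM:P1(v=0,ok=F), EMIT:-] out:-; in:-
Tick 4: [PARSE:P3(v=2,ok=F), VALIDATE:-, TRANSFORM:P2(v=0,ok=F), EMIT:P1(v=0,ok=F)] out:-; in:P3
Tick 5: [PARSE:P4(v=6,ok=F), VALIDATE:P3(v=2,ok=F), TRANSFORM:-, EMIT:P2(v=0,ok=F)] out:P1(v=0); in:P4
Tick 6: [PARSE:-, VALIDATE:P4(v=6,ok=T), TRANSFORM:P3(v=0,ok=F), EMIT:-] out:P2(v=0); in:-
Tick 7: [PARSE:-, VALIDATE:-, TRANSFORM:P4(v=30,ok=T), EMIT:P3(v=0,ok=F)] out:-; in:-
Tick 8: [PARSE:-, VALIDATE:-, TRANSFORM:-, EMIT:P4(v=30,ok=T)] out:P3(v=0); in:-
At end of tick 8: ['-', '-', '-', 'P4']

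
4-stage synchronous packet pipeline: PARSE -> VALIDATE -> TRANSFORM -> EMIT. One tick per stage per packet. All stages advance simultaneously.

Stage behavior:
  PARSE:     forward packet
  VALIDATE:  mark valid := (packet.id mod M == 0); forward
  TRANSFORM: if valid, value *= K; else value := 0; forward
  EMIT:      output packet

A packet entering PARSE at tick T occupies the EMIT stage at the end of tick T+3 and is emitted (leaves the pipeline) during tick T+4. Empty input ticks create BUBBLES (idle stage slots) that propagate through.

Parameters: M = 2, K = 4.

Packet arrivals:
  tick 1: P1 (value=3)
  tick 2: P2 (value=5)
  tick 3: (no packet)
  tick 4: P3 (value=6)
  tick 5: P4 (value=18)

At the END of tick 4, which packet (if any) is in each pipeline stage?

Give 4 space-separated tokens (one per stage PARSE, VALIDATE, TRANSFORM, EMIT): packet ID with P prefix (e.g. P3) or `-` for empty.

Answer: P3 - P2 P1

Derivation:
Tick 1: [PARSE:P1(v=3,ok=F), VALIDATE:-, TRANSFORM:-, EMIT:-] out:-; in:P1
Tick 2: [PARSE:P2(v=5,ok=F), VALIDATE:P1(v=3,ok=F), TRANSFORM:-, EMIT:-] out:-; in:P2
Tick 3: [PARSE:-, VALIDATE:P2(v=5,ok=T), TRANSFORM:P1(v=0,ok=F), EMIT:-] out:-; in:-
Tick 4: [PARSE:P3(v=6,ok=F), VALIDATE:-, TRANSFORM:P2(v=20,ok=T), EMIT:P1(v=0,ok=F)] out:-; in:P3
At end of tick 4: ['P3', '-', 'P2', 'P1']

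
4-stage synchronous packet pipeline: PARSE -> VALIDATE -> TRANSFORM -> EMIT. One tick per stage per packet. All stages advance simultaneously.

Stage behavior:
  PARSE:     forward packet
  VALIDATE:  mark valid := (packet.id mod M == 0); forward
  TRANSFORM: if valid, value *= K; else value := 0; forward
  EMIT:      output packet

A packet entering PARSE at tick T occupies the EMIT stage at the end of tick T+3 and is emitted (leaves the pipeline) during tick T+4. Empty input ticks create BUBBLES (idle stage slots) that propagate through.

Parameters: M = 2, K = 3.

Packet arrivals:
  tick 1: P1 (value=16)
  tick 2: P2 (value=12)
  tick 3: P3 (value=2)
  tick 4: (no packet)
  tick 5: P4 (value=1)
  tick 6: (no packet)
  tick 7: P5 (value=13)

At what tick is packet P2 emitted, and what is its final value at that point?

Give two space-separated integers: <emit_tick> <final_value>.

Answer: 6 36

Derivation:
Tick 1: [PARSE:P1(v=16,ok=F), VALIDATE:-, TRANSFORM:-, EMIT:-] out:-; in:P1
Tick 2: [PARSE:P2(v=12,ok=F), VALIDATE:P1(v=16,ok=F), TRANSFORM:-, EMIT:-] out:-; in:P2
Tick 3: [PARSE:P3(v=2,ok=F), VALIDATE:P2(v=12,ok=T), TRANSFORM:P1(v=0,ok=F), EMIT:-] out:-; in:P3
Tick 4: [PARSE:-, VALIDATE:P3(v=2,ok=F), TRANSFORM:P2(v=36,ok=T), EMIT:P1(v=0,ok=F)] out:-; in:-
Tick 5: [PARSE:P4(v=1,ok=F), VALIDATE:-, TRANSFORM:P3(v=0,ok=F), EMIT:P2(v=36,ok=T)] out:P1(v=0); in:P4
Tick 6: [PARSE:-, VALIDATE:P4(v=1,ok=T), TRANSFORM:-, EMIT:P3(v=0,ok=F)] out:P2(v=36); in:-
Tick 7: [PARSE:P5(v=13,ok=F), VALIDATE:-, TRANSFORM:P4(v=3,ok=T), EMIT:-] out:P3(v=0); in:P5
Tick 8: [PARSE:-, VALIDATE:P5(v=13,ok=F), TRANSFORM:-, EMIT:P4(v=3,ok=T)] out:-; in:-
Tick 9: [PARSE:-, VALIDATE:-, TRANSFORM:P5(v=0,ok=F), EMIT:-] out:P4(v=3); in:-
Tick 10: [PARSE:-, VALIDATE:-, TRANSFORM:-, EMIT:P5(v=0,ok=F)] out:-; in:-
Tick 11: [PARSE:-, VALIDATE:-, TRANSFORM:-, EMIT:-] out:P5(v=0); in:-
P2: arrives tick 2, valid=True (id=2, id%2=0), emit tick 6, final value 36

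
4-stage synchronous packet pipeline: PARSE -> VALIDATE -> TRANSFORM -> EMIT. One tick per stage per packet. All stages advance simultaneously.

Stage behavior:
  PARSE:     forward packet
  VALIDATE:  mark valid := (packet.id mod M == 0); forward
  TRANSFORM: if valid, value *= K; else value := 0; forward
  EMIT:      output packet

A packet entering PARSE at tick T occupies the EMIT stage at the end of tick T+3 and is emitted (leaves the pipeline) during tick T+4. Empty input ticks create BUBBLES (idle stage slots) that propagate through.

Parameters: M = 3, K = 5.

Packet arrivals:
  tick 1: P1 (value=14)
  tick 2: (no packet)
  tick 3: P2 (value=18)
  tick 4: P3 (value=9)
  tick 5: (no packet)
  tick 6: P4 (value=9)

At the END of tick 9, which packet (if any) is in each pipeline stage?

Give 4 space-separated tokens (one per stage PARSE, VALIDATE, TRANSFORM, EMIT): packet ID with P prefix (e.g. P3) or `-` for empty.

Answer: - - - P4

Derivation:
Tick 1: [PARSE:P1(v=14,ok=F), VALIDATE:-, TRANSFORM:-, EMIT:-] out:-; in:P1
Tick 2: [PARSE:-, VALIDATE:P1(v=14,ok=F), TRANSFORM:-, EMIT:-] out:-; in:-
Tick 3: [PARSE:P2(v=18,ok=F), VALIDATE:-, TRANSFORM:P1(v=0,ok=F), EMIT:-] out:-; in:P2
Tick 4: [PARSE:P3(v=9,ok=F), VALIDATE:P2(v=18,ok=F), TRANSFORM:-, EMIT:P1(v=0,ok=F)] out:-; in:P3
Tick 5: [PARSE:-, VALIDATE:P3(v=9,ok=T), TRANSFORM:P2(v=0,ok=F), EMIT:-] out:P1(v=0); in:-
Tick 6: [PARSE:P4(v=9,ok=F), VALIDATE:-, TRANSFORM:P3(v=45,ok=T), EMIT:P2(v=0,ok=F)] out:-; in:P4
Tick 7: [PARSE:-, VALIDATE:P4(v=9,ok=F), TRANSFORM:-, EMIT:P3(v=45,ok=T)] out:P2(v=0); in:-
Tick 8: [PARSE:-, VALIDATE:-, TRANSFORM:P4(v=0,ok=F), EMIT:-] out:P3(v=45); in:-
Tick 9: [PARSE:-, VALIDATE:-, TRANSFORM:-, EMIT:P4(v=0,ok=F)] out:-; in:-
At end of tick 9: ['-', '-', '-', 'P4']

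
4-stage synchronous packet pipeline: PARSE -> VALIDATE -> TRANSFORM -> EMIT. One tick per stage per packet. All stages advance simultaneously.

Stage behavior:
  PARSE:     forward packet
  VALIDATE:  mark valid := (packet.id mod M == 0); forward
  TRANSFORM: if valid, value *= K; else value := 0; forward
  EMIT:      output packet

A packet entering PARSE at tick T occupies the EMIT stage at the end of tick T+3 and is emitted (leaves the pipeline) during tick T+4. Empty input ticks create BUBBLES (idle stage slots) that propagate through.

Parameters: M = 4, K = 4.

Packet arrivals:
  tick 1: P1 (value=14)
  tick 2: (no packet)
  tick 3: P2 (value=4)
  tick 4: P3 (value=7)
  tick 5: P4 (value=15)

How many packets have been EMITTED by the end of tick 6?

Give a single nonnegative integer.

Tick 1: [PARSE:P1(v=14,ok=F), VALIDATE:-, TRANSFORM:-, EMIT:-] out:-; in:P1
Tick 2: [PARSE:-, VALIDATE:P1(v=14,ok=F), TRANSFORM:-, EMIT:-] out:-; in:-
Tick 3: [PARSE:P2(v=4,ok=F), VALIDATE:-, TRANSFORM:P1(v=0,ok=F), EMIT:-] out:-; in:P2
Tick 4: [PARSE:P3(v=7,ok=F), VALIDATE:P2(v=4,ok=F), TRANSFORM:-, EMIT:P1(v=0,ok=F)] out:-; in:P3
Tick 5: [PARSE:P4(v=15,ok=F), VALIDATE:P3(v=7,ok=F), TRANSFORM:P2(v=0,ok=F), EMIT:-] out:P1(v=0); in:P4
Tick 6: [PARSE:-, VALIDATE:P4(v=15,ok=T), TRANSFORM:P3(v=0,ok=F), EMIT:P2(v=0,ok=F)] out:-; in:-
Emitted by tick 6: ['P1']

Answer: 1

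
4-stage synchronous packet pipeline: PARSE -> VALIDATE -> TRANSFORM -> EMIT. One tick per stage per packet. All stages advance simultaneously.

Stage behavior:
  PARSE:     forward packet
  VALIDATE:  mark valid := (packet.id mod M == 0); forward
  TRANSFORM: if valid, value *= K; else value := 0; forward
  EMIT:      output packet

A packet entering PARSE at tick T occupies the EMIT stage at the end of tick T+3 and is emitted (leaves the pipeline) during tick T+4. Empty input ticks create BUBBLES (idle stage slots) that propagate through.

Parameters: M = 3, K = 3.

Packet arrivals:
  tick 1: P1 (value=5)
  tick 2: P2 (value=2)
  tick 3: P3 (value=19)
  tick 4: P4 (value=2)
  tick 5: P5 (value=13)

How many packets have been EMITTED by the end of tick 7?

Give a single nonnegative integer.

Answer: 3

Derivation:
Tick 1: [PARSE:P1(v=5,ok=F), VALIDATE:-, TRANSFORM:-, EMIT:-] out:-; in:P1
Tick 2: [PARSE:P2(v=2,ok=F), VALIDATE:P1(v=5,ok=F), TRANSFORM:-, EMIT:-] out:-; in:P2
Tick 3: [PARSE:P3(v=19,ok=F), VALIDATE:P2(v=2,ok=F), TRANSFORM:P1(v=0,ok=F), EMIT:-] out:-; in:P3
Tick 4: [PARSE:P4(v=2,ok=F), VALIDATE:P3(v=19,ok=T), TRANSFORM:P2(v=0,ok=F), EMIT:P1(v=0,ok=F)] out:-; in:P4
Tick 5: [PARSE:P5(v=13,ok=F), VALIDATE:P4(v=2,ok=F), TRANSFORM:P3(v=57,ok=T), EMIT:P2(v=0,ok=F)] out:P1(v=0); in:P5
Tick 6: [PARSE:-, VALIDATE:P5(v=13,ok=F), TRANSFORM:P4(v=0,ok=F), EMIT:P3(v=57,ok=T)] out:P2(v=0); in:-
Tick 7: [PARSE:-, VALIDATE:-, TRANSFORM:P5(v=0,ok=F), EMIT:P4(v=0,ok=F)] out:P3(v=57); in:-
Emitted by tick 7: ['P1', 'P2', 'P3']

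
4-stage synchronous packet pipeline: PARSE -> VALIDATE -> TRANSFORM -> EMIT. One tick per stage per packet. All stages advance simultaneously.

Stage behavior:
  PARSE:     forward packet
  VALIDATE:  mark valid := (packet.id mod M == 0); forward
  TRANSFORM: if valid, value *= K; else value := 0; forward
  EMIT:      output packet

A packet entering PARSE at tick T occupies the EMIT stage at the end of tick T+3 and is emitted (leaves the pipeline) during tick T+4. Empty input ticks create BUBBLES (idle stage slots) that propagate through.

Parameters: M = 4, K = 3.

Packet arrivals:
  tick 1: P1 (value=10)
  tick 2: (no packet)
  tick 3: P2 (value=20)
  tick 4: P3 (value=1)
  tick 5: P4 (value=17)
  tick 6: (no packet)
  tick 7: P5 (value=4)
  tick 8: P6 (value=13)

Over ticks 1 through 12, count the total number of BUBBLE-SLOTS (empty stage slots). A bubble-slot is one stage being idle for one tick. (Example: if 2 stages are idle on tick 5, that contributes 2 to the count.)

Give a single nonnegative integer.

Tick 1: [PARSE:P1(v=10,ok=F), VALIDATE:-, TRANSFORM:-, EMIT:-] out:-; bubbles=3
Tick 2: [PARSE:-, VALIDATE:P1(v=10,ok=F), TRANSFORM:-, EMIT:-] out:-; bubbles=3
Tick 3: [PARSE:P2(v=20,ok=F), VALIDATE:-, TRANSFORM:P1(v=0,ok=F), EMIT:-] out:-; bubbles=2
Tick 4: [PARSE:P3(v=1,ok=F), VALIDATE:P2(v=20,ok=F), TRANSFORM:-, EMIT:P1(v=0,ok=F)] out:-; bubbles=1
Tick 5: [PARSE:P4(v=17,ok=F), VALIDATE:P3(v=1,ok=F), TRANSFORM:P2(v=0,ok=F), EMIT:-] out:P1(v=0); bubbles=1
Tick 6: [PARSE:-, VALIDATE:P4(v=17,ok=T), TRANSFORM:P3(v=0,ok=F), EMIT:P2(v=0,ok=F)] out:-; bubbles=1
Tick 7: [PARSE:P5(v=4,ok=F), VALIDATE:-, TRANSFORM:P4(v=51,ok=T), EMIT:P3(v=0,ok=F)] out:P2(v=0); bubbles=1
Tick 8: [PARSE:P6(v=13,ok=F), VALIDATE:P5(v=4,ok=F), TRANSFORM:-, EMIT:P4(v=51,ok=T)] out:P3(v=0); bubbles=1
Tick 9: [PARSE:-, VALIDATE:P6(v=13,ok=F), TRANSFORM:P5(v=0,ok=F), EMIT:-] out:P4(v=51); bubbles=2
Tick 10: [PARSE:-, VALIDATE:-, TRANSFORM:P6(v=0,ok=F), EMIT:P5(v=0,ok=F)] out:-; bubbles=2
Tick 11: [PARSE:-, VALIDATE:-, TRANSFORM:-, EMIT:P6(v=0,ok=F)] out:P5(v=0); bubbles=3
Tick 12: [PARSE:-, VALIDATE:-, TRANSFORM:-, EMIT:-] out:P6(v=0); bubbles=4
Total bubble-slots: 24

Answer: 24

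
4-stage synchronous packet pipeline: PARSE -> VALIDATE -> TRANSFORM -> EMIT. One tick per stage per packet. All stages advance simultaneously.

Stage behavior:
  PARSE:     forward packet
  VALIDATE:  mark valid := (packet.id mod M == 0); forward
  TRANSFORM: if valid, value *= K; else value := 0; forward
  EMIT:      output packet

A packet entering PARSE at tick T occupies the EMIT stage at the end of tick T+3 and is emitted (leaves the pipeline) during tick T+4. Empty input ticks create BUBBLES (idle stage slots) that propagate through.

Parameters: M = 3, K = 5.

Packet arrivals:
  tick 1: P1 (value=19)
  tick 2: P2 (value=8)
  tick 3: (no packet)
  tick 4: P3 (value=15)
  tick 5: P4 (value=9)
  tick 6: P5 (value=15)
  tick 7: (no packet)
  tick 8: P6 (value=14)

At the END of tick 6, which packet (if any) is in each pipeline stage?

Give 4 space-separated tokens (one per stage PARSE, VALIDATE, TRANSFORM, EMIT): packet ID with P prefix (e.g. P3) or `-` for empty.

Tick 1: [PARSE:P1(v=19,ok=F), VALIDATE:-, TRANSFORM:-, EMIT:-] out:-; in:P1
Tick 2: [PARSE:P2(v=8,ok=F), VALIDATE:P1(v=19,ok=F), TRANSFORM:-, EMIT:-] out:-; in:P2
Tick 3: [PARSE:-, VALIDATE:P2(v=8,ok=F), TRANSFORM:P1(v=0,ok=F), EMIT:-] out:-; in:-
Tick 4: [PARSE:P3(v=15,ok=F), VALIDATE:-, TRANSFORM:P2(v=0,ok=F), EMIT:P1(v=0,ok=F)] out:-; in:P3
Tick 5: [PARSE:P4(v=9,ok=F), VALIDATE:P3(v=15,ok=T), TRANSFORM:-, EMIT:P2(v=0,ok=F)] out:P1(v=0); in:P4
Tick 6: [PARSE:P5(v=15,ok=F), VALIDATE:P4(v=9,ok=F), TRANSFORM:P3(v=75,ok=T), EMIT:-] out:P2(v=0); in:P5
At end of tick 6: ['P5', 'P4', 'P3', '-']

Answer: P5 P4 P3 -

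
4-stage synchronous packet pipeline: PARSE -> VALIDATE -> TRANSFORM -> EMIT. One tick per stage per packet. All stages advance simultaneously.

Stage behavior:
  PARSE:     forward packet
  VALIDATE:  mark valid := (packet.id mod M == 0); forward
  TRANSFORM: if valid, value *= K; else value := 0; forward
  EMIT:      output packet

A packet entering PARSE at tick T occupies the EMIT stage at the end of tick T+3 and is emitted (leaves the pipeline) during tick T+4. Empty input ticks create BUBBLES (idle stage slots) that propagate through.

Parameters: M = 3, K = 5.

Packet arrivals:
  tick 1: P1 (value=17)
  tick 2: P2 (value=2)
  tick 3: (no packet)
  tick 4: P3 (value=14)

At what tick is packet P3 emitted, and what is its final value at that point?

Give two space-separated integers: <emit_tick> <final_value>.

Tick 1: [PARSE:P1(v=17,ok=F), VALIDATE:-, TRANSFORM:-, EMIT:-] out:-; in:P1
Tick 2: [PARSE:P2(v=2,ok=F), VALIDATE:P1(v=17,ok=F), TRANSFORM:-, EMIT:-] out:-; in:P2
Tick 3: [PARSE:-, VALIDATE:P2(v=2,ok=F), TRANSFORM:P1(v=0,ok=F), EMIT:-] out:-; in:-
Tick 4: [PARSE:P3(v=14,ok=F), VALIDATE:-, TRANSFORM:P2(v=0,ok=F), EMIT:P1(v=0,ok=F)] out:-; in:P3
Tick 5: [PARSE:-, VALIDATE:P3(v=14,ok=T), TRANSFORM:-, EMIT:P2(v=0,ok=F)] out:P1(v=0); in:-
Tick 6: [PARSE:-, VALIDATE:-, TRANSFORM:P3(v=70,ok=T), EMIT:-] out:P2(v=0); in:-
Tick 7: [PARSE:-, VALIDATE:-, TRANSFORM:-, EMIT:P3(v=70,ok=T)] out:-; in:-
Tick 8: [PARSE:-, VALIDATE:-, TRANSFORM:-, EMIT:-] out:P3(v=70); in:-
P3: arrives tick 4, valid=True (id=3, id%3=0), emit tick 8, final value 70

Answer: 8 70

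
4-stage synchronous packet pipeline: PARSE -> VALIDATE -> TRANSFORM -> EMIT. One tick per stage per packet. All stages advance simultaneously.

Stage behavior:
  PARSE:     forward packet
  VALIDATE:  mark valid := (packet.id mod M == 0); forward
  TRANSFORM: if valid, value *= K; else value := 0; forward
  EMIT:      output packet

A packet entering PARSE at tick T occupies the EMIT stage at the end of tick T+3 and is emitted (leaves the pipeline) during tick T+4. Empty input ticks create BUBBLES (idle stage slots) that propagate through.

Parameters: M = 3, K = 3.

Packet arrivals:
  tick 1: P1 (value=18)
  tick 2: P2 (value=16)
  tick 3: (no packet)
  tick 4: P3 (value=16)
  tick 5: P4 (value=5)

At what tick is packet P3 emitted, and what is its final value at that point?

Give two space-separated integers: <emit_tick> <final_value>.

Answer: 8 48

Derivation:
Tick 1: [PARSE:P1(v=18,ok=F), VALIDATE:-, TRANSFORM:-, EMIT:-] out:-; in:P1
Tick 2: [PARSE:P2(v=16,ok=F), VALIDATE:P1(v=18,ok=F), TRANSFORM:-, EMIT:-] out:-; in:P2
Tick 3: [PARSE:-, VALIDATE:P2(v=16,ok=F), TRANSFORM:P1(v=0,ok=F), EMIT:-] out:-; in:-
Tick 4: [PARSE:P3(v=16,ok=F), VALIDATE:-, TRANSFORM:P2(v=0,ok=F), EMIT:P1(v=0,ok=F)] out:-; in:P3
Tick 5: [PARSE:P4(v=5,ok=F), VALIDATE:P3(v=16,ok=T), TRANSFORM:-, EMIT:P2(v=0,ok=F)] out:P1(v=0); in:P4
Tick 6: [PARSE:-, VALIDATE:P4(v=5,ok=F), TRANSFORM:P3(v=48,ok=T), EMIT:-] out:P2(v=0); in:-
Tick 7: [PARSE:-, VALIDATE:-, TRANSFORM:P4(v=0,ok=F), EMIT:P3(v=48,ok=T)] out:-; in:-
Tick 8: [PARSE:-, VALIDATE:-, TRANSFORM:-, EMIT:P4(v=0,ok=F)] out:P3(v=48); in:-
Tick 9: [PARSE:-, VALIDATE:-, TRANSFORM:-, EMIT:-] out:P4(v=0); in:-
P3: arrives tick 4, valid=True (id=3, id%3=0), emit tick 8, final value 48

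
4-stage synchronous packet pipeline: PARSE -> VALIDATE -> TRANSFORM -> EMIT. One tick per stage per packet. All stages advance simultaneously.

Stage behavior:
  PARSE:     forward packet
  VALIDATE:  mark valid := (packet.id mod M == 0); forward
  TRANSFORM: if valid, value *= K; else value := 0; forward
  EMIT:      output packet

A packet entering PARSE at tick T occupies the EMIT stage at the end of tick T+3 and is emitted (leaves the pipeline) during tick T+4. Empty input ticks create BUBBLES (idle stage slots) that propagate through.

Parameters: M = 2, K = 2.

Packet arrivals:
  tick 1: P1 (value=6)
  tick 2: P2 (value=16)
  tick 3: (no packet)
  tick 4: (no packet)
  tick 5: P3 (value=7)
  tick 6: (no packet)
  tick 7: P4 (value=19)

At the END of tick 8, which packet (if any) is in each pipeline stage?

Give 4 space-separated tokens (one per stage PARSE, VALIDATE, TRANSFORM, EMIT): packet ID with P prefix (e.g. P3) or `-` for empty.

Tick 1: [PARSE:P1(v=6,ok=F), VALIDATE:-, TRANSFORM:-, EMIT:-] out:-; in:P1
Tick 2: [PARSE:P2(v=16,ok=F), VALIDATE:P1(v=6,ok=F), TRANSFORM:-, EMIT:-] out:-; in:P2
Tick 3: [PARSE:-, VALIDATE:P2(v=16,ok=T), TRANSFORM:P1(v=0,ok=F), EMIT:-] out:-; in:-
Tick 4: [PARSE:-, VALIDATE:-, TRANSFORM:P2(v=32,ok=T), EMIT:P1(v=0,ok=F)] out:-; in:-
Tick 5: [PARSE:P3(v=7,ok=F), VALIDATE:-, TRANSFORM:-, EMIT:P2(v=32,ok=T)] out:P1(v=0); in:P3
Tick 6: [PARSE:-, VALIDATE:P3(v=7,ok=F), TRANSFORM:-, EMIT:-] out:P2(v=32); in:-
Tick 7: [PARSE:P4(v=19,ok=F), VALIDATE:-, TRANSFORM:P3(v=0,ok=F), EMIT:-] out:-; in:P4
Tick 8: [PARSE:-, VALIDATE:P4(v=19,ok=T), TRANSFORM:-, EMIT:P3(v=0,ok=F)] out:-; in:-
At end of tick 8: ['-', 'P4', '-', 'P3']

Answer: - P4 - P3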